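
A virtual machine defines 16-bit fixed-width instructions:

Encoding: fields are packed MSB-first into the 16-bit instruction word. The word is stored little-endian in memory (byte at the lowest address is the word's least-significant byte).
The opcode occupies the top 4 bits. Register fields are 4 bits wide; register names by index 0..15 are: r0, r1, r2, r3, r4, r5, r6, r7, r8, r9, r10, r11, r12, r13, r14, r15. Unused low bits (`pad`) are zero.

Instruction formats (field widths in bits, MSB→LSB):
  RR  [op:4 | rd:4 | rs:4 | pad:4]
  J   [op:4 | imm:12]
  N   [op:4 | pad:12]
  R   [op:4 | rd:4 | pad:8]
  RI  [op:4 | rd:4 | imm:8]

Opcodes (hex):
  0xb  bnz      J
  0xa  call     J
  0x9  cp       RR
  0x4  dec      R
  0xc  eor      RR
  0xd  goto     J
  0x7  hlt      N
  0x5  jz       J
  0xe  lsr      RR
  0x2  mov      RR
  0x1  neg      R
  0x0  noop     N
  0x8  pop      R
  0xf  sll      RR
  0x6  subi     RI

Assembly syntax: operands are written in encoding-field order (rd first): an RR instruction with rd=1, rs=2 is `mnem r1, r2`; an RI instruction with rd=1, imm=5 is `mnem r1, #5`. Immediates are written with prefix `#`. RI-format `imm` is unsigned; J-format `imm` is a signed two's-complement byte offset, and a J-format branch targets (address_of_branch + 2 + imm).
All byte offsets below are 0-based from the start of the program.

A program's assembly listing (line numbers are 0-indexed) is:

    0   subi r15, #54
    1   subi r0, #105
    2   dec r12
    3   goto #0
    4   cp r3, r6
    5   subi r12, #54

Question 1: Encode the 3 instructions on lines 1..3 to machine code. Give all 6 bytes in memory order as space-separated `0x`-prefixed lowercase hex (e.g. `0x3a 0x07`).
0x69 0x60 0x00 0x4c 0x00 0xd0

L1: subi op=0x6:4|rd=0:4|imm=105:8 ⇒ 0x6069 ⇒ little 69 60
L2: dec op=0x4:4|rd=12:4|pad=0:8 ⇒ 0x4c00 ⇒ little 00 4c
L3: goto op=0xd:4|imm=0:12 ⇒ 0xd000 ⇒ little 00 d0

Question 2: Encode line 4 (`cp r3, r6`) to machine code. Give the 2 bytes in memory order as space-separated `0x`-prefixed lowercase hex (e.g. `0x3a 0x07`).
0x60 0x93

L4: cp op=0x9:4|rd=3:4|rs=6:4|pad=0:4 ⇒ 0x9360 ⇒ little 60 93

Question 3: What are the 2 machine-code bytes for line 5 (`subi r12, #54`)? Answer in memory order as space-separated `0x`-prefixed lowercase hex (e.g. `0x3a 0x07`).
0x36 0x6c

line 5 (subi): pack op=0x6:4|rd=12:4|imm=54:8 = 0x6c36; little→ 36 6c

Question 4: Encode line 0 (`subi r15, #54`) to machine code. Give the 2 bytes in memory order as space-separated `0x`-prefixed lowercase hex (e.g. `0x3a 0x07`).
line 0 (subi): pack op=0x6:4|rd=15:4|imm=54:8 = 0x6f36; little→ 36 6f

0x36 0x6f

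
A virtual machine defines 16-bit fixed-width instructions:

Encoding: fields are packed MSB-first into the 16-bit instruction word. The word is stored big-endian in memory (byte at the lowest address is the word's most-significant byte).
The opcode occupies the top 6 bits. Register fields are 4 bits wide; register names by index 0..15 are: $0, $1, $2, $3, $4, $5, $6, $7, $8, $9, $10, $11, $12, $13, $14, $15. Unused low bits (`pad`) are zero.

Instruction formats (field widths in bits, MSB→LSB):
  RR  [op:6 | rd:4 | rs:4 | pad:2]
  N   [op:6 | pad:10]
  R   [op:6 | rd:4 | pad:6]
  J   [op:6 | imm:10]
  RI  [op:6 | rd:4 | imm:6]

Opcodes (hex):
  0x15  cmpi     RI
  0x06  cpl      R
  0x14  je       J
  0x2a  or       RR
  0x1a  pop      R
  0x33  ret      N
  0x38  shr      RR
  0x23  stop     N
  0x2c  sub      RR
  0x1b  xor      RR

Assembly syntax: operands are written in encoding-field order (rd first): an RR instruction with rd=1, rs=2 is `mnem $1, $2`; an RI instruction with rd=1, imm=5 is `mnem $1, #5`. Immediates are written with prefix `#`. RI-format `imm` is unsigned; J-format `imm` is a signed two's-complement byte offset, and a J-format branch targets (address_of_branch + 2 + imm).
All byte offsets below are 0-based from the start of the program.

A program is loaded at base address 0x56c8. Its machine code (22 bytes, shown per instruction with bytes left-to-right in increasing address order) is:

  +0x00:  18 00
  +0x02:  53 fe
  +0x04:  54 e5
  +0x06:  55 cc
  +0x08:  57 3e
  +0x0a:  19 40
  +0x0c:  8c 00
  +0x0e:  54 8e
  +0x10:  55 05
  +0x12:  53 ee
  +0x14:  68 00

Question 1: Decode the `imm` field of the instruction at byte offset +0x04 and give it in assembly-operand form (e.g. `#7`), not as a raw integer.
off 0x04: read 54 e5 as big → 0x54e5
  top 6b → 0x15 → cmpi [RI]
  [9:6] rd=3 = $3
  [5:0] imm=37 = #37

#37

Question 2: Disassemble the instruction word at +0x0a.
[0a] 19 40 → 0x1940
  top 6b → 0x6 → cpl [R]
  rd@[9:6]=0x5 ⇒ $5

cpl $5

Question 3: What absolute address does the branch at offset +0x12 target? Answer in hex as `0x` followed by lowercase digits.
off 0x12: read 53 ee as big → 0x53ee
  opcode bits[15:10]=0x14: je/J
  imm@[9:0]=0x3ee (s10→-18) ⇒ #-18
  target = base 0x56c8 + off 0x12 + 2 + imm -18 = 0x56ca

0x56ca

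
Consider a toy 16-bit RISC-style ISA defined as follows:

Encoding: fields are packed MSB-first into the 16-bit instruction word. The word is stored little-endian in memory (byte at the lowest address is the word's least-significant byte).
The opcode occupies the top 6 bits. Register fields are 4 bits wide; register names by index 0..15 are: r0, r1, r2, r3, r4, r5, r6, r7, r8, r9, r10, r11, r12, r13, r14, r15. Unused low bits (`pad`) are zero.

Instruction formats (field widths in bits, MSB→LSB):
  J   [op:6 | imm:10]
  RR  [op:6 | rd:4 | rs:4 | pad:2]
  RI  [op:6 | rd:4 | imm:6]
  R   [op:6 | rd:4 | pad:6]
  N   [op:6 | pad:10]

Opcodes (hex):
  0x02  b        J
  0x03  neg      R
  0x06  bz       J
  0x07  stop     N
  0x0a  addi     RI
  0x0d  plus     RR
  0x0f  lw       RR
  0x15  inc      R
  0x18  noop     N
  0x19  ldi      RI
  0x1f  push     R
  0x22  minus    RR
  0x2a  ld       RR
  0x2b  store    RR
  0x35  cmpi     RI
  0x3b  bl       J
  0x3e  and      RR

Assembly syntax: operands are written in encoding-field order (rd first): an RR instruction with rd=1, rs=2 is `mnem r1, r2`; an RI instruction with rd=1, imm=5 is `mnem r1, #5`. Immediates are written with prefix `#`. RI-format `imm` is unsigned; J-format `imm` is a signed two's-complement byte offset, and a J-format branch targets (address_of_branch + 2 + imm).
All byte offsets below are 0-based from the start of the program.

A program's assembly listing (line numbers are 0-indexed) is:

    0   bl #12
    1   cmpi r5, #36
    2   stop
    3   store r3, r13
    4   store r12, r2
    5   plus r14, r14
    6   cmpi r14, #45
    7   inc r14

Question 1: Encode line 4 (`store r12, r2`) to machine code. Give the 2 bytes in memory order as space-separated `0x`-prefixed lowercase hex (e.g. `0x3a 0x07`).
line 4 (store): pack op=0x2b:6|rd=12:4|rs=2:4|pad=0:2 = 0xaf08; little→ 08 af

0x08 0xaf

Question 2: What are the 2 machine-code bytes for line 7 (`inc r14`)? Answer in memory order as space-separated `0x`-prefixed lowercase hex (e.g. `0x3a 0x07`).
line 7 (inc): pack op=0x15:6|rd=14:4|pad=0:6 = 0x5780; little→ 80 57

0x80 0x57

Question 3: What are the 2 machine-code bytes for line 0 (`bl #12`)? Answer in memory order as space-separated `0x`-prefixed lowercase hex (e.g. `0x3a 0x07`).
0x0c 0xec

line 0 (bl): pack op=0x3b:6|imm=12:10 = 0xec0c; little→ 0c ec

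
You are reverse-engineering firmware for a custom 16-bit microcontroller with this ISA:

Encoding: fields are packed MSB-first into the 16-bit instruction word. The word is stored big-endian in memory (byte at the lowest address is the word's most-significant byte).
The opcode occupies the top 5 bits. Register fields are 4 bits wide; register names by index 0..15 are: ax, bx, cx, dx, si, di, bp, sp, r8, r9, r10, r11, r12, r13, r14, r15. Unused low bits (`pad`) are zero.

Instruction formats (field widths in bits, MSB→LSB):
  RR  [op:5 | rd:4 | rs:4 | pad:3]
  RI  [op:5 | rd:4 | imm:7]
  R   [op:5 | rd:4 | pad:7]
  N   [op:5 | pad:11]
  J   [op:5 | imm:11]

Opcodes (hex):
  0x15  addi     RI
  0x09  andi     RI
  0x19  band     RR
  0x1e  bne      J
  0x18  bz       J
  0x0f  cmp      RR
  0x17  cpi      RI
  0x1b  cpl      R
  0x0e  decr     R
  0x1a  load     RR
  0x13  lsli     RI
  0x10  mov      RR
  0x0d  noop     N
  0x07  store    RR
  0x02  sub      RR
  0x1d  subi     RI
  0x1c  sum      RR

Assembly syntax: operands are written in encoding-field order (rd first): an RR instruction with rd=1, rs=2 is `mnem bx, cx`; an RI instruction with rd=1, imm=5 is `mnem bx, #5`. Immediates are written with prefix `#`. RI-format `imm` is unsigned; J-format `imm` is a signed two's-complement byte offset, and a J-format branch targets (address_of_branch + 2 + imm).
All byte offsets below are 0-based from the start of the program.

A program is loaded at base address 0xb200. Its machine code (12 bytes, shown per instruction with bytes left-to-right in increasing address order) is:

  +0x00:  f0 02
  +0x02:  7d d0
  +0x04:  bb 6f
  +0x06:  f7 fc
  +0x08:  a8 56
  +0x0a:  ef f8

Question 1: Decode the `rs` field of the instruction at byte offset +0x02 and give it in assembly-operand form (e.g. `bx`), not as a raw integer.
@+02  big-endian(7d d0) = 0x7dd0
  top 5b → 0xf → cmp [RR]
  rd@[10:7]=0xb ⇒ r11
  rs@[6:3]=0xa ⇒ r10

r10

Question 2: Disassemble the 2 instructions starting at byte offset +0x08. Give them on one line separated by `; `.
addi ax, #86; subi r15, #120

+0x08: a8 56 ⇒ word 0xa856 (big)
  op=0xa856>>11=0x15 ⇒ addi (RI)
  [10:7] rd=0 = ax
  [6:0] imm=86 = #86
+0x0a: ef f8 ⇒ word 0xeff8 (big)
  op=0xeff8>>11=0x1d ⇒ subi (RI)
  [10:7] rd=15 = r15
  [6:0] imm=120 = #120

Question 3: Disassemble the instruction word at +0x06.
@+06  big-endian(f7 fc) = 0xf7fc
  top 5b → 0x1e → bne [J]
  [10:0] imm=2044 (s11→-4) = #-4

bne #-4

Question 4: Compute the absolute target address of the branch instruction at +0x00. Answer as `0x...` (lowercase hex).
0xb204

off 0x00: read f0 02 as big → 0xf002
  op=0xf002>>11=0x1e ⇒ bne (J)
  imm@[10:0]=0x2 ⇒ #2
  target = base 0xb200 + off 0x00 + 2 + imm 2 = 0xb204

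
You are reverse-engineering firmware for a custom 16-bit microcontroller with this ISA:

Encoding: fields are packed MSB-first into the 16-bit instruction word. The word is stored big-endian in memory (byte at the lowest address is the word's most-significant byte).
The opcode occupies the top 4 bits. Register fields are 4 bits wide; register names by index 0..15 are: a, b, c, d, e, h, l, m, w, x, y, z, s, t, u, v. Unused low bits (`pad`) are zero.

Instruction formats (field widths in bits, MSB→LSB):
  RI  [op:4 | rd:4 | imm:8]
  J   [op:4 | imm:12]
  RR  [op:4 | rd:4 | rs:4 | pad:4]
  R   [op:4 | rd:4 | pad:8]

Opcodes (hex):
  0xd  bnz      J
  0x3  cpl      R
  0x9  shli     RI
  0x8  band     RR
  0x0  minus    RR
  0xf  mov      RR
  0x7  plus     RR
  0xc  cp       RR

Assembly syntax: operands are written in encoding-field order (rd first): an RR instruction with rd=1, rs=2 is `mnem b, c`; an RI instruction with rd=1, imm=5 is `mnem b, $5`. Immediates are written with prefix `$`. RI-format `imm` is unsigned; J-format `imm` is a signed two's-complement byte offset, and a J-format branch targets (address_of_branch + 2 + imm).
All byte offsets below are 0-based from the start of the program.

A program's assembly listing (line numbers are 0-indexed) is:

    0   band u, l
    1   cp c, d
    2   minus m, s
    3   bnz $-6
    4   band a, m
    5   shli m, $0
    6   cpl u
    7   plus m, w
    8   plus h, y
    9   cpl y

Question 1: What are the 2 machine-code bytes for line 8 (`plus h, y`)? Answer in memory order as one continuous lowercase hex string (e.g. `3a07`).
75a0

L8: plus op=0x7:4|rd=5:4|rs=10:4|pad=0:4 ⇒ 0x75a0 ⇒ big 75 a0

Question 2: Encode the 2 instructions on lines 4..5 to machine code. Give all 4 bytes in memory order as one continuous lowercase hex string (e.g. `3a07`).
80709700

line 4 (band): pack op=0x8:4|rd=0:4|rs=7:4|pad=0:4 = 0x8070; big→ 80 70
line 5 (shli): pack op=0x9:4|rd=7:4|imm=0:8 = 0x9700; big→ 97 00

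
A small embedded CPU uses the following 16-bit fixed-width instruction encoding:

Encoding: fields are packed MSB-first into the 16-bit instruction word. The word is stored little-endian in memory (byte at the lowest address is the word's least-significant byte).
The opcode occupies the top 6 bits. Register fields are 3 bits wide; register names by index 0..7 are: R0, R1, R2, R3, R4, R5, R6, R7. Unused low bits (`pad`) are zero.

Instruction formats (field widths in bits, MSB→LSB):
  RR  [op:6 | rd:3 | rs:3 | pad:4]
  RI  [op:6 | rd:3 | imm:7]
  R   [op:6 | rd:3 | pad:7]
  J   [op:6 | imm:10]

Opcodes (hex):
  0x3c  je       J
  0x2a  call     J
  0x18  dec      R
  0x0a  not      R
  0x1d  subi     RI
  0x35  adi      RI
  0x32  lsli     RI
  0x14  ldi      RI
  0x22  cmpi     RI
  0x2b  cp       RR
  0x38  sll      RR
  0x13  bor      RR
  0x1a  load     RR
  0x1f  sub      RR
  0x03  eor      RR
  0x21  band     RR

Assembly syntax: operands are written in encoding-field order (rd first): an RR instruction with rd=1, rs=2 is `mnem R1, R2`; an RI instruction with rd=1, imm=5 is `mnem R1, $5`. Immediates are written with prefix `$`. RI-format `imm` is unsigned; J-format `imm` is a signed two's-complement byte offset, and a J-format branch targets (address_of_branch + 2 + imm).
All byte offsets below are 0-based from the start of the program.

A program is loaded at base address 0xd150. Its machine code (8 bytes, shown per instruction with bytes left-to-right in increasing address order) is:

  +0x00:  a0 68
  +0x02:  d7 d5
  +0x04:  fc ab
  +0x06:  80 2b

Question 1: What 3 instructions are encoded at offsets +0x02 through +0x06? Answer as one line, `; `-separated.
adi R3, $87; call $-4; not R7

@+02  little-endian(d7 d5) = 0xd5d7
  top 6b → 0x35 → adi [RI]
  rd: (w>>7)&0x7=0x3 → R3
  imm: (w>>0)&0x7f=0x57 → $87
@+04  little-endian(fc ab) = 0xabfc
  top 6b → 0x2a → call [J]
  imm: (w>>0)&0x3ff=0x3fc (s10→-4) → $-4
@+06  little-endian(80 2b) = 0x2b80
  top 6b → 0xa → not [R]
  rd: (w>>7)&0x7=0x7 → R7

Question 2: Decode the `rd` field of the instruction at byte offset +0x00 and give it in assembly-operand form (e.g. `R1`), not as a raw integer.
@+00  little-endian(a0 68) = 0x68a0
  top 6b → 0x1a → load [RR]
  [9:7] rd=1 = R1
  [6:4] rs=2 = R2

R1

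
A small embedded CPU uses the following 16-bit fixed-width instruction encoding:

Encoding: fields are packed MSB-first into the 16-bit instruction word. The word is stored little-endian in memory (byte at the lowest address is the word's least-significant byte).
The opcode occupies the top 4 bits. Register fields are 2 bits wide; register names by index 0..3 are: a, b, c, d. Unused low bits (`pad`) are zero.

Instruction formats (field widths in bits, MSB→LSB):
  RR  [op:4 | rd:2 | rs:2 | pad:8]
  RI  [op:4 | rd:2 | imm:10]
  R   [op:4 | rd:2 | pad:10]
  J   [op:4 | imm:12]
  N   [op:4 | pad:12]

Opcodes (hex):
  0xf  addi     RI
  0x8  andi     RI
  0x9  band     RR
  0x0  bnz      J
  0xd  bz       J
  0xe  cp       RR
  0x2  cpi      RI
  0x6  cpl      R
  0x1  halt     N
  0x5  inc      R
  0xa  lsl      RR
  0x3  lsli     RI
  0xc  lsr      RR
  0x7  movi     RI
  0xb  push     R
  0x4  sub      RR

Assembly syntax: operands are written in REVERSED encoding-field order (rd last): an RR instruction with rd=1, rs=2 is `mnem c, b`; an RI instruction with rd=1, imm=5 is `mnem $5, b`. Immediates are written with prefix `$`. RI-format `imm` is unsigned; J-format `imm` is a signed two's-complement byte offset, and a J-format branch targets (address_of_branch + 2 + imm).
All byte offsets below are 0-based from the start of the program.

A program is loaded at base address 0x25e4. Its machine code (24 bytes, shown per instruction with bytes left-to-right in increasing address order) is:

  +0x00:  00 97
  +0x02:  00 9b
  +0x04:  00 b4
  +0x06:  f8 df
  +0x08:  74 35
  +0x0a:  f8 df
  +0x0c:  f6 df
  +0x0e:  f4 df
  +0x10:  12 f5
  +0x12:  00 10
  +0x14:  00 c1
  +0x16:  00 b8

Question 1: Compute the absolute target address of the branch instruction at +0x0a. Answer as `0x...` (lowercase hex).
[0a] f8 df → 0xdff8
  opcode bits[15:12]=0xd: bz/J
  imm: (w>>0)&0xfff=0xff8 (s12→-8) → $-8
  target = base 0x25e4 + off 0x0a + 2 + imm -8 = 0x25e8

0x25e8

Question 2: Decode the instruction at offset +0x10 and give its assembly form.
off 0x10: read 12 f5 as little → 0xf512
  opcode bits[15:12]=0xf: addi/RI
  rd@[11:10]=0x1 ⇒ b
  imm@[9:0]=0x112 ⇒ $274

addi $274, b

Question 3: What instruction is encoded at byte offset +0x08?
@+08  little-endian(74 35) = 0x3574
  top 4b → 0x3 → lsli [RI]
  rd@[11:10]=0x1 ⇒ b
  imm@[9:0]=0x174 ⇒ $372

lsli $372, b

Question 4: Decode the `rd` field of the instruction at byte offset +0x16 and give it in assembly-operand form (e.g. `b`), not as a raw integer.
c

off 0x16: read 00 b8 as little → 0xb800
  top 4b → 0xb → push [R]
  rd: (w>>10)&0x3=0x2 → c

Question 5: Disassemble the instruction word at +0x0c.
bz $-10

[0c] f6 df → 0xdff6
  op=0xdff6>>12=0xd ⇒ bz (J)
  [11:0] imm=4086 (s12→-10) = $-10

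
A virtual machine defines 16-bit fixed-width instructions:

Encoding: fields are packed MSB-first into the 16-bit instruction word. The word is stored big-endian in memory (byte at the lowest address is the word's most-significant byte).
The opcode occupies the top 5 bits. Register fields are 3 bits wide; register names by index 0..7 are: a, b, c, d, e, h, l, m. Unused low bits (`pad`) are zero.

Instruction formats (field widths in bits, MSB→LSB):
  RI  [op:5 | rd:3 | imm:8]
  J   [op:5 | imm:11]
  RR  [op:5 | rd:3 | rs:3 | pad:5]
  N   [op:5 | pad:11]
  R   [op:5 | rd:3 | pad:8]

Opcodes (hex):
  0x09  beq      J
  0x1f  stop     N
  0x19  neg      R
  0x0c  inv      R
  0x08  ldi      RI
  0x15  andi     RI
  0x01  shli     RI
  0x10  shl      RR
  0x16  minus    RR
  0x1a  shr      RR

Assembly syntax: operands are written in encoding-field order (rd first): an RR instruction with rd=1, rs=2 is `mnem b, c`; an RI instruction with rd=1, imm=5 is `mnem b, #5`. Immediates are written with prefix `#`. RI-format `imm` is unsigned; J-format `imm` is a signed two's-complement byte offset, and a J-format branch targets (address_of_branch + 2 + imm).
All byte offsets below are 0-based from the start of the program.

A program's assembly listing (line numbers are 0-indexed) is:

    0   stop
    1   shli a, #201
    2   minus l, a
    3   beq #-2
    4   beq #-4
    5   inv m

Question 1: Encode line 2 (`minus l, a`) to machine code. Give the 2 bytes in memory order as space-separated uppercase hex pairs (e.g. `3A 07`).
L2: minus op=0x16:5|rd=6:3|rs=0:3|pad=0:5 ⇒ 0xb600 ⇒ big b6 00

B6 00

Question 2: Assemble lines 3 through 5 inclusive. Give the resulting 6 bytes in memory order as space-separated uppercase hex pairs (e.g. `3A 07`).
3. beq fields op=0x9:5|imm=-2:11 → word 4ffeh → 4f fe
4. beq fields op=0x9:5|imm=-4:11 → word 4ffch → 4f fc
5. inv fields op=0xc:5|rd=7:3|pad=0:8 → word 6700h → 67 00

4F FE 4F FC 67 00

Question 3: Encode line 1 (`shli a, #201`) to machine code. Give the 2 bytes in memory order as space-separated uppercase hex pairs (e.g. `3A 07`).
1. shli fields op=0x1:5|rd=0:3|imm=201:8 → word 08c9h → 08 c9

08 C9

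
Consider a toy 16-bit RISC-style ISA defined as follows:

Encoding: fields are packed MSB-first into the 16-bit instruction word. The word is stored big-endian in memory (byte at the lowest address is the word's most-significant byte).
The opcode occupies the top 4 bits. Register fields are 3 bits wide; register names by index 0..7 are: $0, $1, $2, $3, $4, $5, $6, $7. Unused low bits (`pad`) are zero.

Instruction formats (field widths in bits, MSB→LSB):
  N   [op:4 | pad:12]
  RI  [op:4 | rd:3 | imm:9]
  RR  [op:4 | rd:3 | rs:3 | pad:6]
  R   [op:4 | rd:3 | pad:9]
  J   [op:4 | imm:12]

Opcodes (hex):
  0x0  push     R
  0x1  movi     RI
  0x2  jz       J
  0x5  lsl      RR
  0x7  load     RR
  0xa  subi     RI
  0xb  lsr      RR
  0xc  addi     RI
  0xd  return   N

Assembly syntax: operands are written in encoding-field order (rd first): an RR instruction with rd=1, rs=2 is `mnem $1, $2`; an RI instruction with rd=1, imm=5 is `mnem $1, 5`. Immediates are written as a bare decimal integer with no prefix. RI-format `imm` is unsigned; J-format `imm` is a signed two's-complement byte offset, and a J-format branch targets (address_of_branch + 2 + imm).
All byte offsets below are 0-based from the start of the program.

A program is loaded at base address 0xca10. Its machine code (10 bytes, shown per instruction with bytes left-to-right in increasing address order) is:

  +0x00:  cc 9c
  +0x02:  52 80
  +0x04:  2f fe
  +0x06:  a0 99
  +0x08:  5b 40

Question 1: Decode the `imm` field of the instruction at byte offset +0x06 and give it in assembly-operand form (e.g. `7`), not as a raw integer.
153

[06] a0 99 → 0xa099
  opcode bits[15:12]=0xa: subi/RI
  [11:9] rd=0 = $0
  [8:0] imm=153 = 153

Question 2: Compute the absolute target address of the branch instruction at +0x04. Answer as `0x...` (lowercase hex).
+0x04: 2f fe ⇒ word 0x2ffe (big)
  op=0x2ffe>>12=0x2 ⇒ jz (J)
  [11:0] imm=4094 (s12→-2) = -2
  target = base 0xca10 + off 0x04 + 2 + imm -2 = 0xca14

0xca14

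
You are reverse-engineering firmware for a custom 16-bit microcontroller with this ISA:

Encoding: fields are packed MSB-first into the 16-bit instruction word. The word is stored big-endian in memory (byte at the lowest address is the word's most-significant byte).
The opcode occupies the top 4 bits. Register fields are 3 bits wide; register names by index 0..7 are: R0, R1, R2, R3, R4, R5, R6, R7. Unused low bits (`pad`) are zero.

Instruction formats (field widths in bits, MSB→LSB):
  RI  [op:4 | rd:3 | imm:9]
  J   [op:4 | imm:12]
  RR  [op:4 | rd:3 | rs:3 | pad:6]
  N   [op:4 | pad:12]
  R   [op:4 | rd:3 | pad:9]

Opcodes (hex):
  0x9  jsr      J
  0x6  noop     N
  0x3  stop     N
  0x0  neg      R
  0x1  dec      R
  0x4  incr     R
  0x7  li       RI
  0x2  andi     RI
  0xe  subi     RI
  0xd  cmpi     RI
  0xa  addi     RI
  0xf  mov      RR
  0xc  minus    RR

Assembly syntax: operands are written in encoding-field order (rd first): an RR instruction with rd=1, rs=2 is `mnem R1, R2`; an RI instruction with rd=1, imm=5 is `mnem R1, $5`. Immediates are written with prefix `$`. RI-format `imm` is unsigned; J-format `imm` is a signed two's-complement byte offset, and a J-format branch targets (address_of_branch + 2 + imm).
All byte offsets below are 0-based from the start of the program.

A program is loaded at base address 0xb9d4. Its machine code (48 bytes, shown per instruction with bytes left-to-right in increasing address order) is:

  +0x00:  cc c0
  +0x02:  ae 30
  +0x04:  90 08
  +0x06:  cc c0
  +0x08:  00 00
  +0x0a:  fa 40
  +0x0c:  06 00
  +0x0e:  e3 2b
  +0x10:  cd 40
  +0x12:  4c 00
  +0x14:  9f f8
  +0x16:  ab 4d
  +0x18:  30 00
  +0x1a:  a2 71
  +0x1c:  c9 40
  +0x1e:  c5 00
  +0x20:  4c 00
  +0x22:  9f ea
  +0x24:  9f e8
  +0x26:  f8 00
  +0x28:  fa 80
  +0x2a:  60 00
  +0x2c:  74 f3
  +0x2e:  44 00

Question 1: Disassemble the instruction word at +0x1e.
minus R2, R4

[1e] c5 00 → 0xc500
  top 4b → 0xc → minus [RR]
  rd@[11:9]=0x2 ⇒ R2
  rs@[8:6]=0x4 ⇒ R4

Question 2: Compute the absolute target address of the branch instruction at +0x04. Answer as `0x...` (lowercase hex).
0xb9e2

[04] 90 08 → 0x9008
  opcode bits[15:12]=0x9: jsr/J
  [11:0] imm=8 = $8
  target = base 0xb9d4 + off 0x04 + 2 + imm 8 = 0xb9e2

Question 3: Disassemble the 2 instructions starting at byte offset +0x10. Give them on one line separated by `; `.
minus R6, R5; incr R6

[10] cd 40 → 0xcd40
  top 4b → 0xc → minus [RR]
  rd@[11:9]=0x6 ⇒ R6
  rs@[8:6]=0x5 ⇒ R5
[12] 4c 00 → 0x4c00
  top 4b → 0x4 → incr [R]
  rd@[11:9]=0x6 ⇒ R6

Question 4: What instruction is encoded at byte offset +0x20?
incr R6

+0x20: 4c 00 ⇒ word 0x4c00 (big)
  opcode bits[15:12]=0x4: incr/R
  rd: (w>>9)&0x7=0x6 → R6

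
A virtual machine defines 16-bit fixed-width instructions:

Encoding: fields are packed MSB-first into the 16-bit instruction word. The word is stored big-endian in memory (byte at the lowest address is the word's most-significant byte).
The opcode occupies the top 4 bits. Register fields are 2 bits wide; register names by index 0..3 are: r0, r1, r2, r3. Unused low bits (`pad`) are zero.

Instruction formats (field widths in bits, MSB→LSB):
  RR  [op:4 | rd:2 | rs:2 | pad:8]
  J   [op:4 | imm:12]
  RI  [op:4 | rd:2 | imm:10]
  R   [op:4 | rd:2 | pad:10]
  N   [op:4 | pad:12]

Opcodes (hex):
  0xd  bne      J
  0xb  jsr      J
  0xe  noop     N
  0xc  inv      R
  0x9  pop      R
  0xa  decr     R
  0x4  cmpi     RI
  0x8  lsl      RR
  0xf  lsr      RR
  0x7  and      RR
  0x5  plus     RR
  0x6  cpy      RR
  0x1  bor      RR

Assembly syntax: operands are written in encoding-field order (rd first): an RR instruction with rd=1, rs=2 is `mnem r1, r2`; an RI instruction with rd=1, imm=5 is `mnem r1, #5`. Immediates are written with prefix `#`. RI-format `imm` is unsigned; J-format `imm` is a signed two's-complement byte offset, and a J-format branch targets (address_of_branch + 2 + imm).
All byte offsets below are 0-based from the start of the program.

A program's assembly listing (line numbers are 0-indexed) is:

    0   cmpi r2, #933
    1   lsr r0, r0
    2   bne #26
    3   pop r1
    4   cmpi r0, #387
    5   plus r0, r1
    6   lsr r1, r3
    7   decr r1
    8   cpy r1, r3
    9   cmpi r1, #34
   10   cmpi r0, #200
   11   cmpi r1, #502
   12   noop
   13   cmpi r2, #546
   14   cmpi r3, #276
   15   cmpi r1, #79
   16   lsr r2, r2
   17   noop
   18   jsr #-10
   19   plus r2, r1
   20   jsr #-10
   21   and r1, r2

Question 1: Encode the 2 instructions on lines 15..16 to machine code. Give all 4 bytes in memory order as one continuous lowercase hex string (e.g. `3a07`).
15. cmpi fields op=0x4:4|rd=1:2|imm=79:10 → word 444fh → 44 4f
16. lsr fields op=0xf:4|rd=2:2|rs=2:2|pad=0:8 → word fa00h → fa 00

444ffa00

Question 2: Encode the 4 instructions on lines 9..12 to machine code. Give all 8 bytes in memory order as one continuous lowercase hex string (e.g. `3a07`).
9. cmpi fields op=0x4:4|rd=1:2|imm=34:10 → word 4422h → 44 22
10. cmpi fields op=0x4:4|rd=0:2|imm=200:10 → word 40c8h → 40 c8
11. cmpi fields op=0x4:4|rd=1:2|imm=502:10 → word 45f6h → 45 f6
12. noop fields op=0xe:4|pad=0:12 → word e000h → e0 00

442240c845f6e000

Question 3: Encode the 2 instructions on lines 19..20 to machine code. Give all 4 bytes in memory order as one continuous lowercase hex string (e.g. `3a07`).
5900bff6

L19: plus op=0x5:4|rd=2:2|rs=1:2|pad=0:8 ⇒ 0x5900 ⇒ big 59 00
L20: jsr op=0xb:4|imm=-10:12 ⇒ 0xbff6 ⇒ big bf f6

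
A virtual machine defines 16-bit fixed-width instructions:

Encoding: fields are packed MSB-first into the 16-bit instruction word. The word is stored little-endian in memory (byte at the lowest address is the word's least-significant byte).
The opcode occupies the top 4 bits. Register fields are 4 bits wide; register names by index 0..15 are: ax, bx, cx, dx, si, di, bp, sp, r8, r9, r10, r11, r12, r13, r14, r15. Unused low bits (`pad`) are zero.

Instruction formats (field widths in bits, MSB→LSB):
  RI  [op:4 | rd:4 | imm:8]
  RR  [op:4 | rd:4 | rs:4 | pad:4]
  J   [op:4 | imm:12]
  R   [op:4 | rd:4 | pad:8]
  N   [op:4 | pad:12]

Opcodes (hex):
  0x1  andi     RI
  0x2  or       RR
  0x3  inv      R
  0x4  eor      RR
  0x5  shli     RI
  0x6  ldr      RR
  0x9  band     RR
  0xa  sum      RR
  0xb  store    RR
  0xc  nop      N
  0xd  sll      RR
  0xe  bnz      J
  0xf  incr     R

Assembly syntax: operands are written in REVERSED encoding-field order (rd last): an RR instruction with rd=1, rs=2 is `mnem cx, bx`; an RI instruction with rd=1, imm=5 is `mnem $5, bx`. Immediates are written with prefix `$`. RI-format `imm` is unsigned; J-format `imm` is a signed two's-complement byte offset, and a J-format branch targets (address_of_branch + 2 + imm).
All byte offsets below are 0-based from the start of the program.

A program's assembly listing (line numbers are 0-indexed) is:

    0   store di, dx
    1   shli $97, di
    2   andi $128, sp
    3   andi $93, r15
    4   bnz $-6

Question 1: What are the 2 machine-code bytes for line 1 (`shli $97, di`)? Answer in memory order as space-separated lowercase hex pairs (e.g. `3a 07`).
1. shli fields op=0x5:4|rd=5:4|imm=97:8 → word 5561h → 61 55

61 55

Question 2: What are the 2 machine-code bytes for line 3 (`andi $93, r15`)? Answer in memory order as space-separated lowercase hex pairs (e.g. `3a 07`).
L3: andi op=0x1:4|rd=15:4|imm=93:8 ⇒ 0x1f5d ⇒ little 5d 1f

5d 1f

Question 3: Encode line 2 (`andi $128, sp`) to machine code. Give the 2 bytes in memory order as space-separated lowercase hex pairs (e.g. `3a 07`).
80 17

L2: andi op=0x1:4|rd=7:4|imm=128:8 ⇒ 0x1780 ⇒ little 80 17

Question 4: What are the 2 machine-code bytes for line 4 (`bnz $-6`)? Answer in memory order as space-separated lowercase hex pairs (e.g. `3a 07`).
4. bnz fields op=0xe:4|imm=-6:12 → word effah → fa ef

fa ef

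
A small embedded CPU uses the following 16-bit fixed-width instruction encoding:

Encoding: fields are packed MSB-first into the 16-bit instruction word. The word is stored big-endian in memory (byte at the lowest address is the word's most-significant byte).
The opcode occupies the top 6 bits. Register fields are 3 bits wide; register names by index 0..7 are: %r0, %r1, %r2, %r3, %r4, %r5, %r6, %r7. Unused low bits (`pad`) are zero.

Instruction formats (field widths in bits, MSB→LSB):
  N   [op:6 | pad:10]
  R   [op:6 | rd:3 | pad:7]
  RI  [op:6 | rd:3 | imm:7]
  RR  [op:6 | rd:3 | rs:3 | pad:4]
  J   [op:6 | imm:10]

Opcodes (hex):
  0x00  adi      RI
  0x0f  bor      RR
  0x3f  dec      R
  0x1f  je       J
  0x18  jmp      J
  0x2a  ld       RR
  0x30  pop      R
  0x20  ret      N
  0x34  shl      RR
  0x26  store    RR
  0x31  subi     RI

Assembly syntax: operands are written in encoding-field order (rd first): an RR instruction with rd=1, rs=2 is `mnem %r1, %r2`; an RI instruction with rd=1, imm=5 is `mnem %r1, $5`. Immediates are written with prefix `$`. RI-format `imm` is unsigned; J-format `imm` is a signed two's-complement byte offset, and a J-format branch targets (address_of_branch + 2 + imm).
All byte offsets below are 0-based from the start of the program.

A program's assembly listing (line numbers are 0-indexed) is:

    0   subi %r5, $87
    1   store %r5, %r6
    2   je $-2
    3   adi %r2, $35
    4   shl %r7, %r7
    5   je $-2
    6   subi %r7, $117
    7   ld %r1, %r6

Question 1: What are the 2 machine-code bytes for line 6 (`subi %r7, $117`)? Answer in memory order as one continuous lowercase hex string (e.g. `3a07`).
c7f5

L6: subi op=0x31:6|rd=7:3|imm=117:7 ⇒ 0xc7f5 ⇒ big c7 f5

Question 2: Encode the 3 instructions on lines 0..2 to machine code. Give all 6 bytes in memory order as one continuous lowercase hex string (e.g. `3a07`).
0. subi fields op=0x31:6|rd=5:3|imm=87:7 → word c6d7h → c6 d7
1. store fields op=0x26:6|rd=5:3|rs=6:3|pad=0:4 → word 9ae0h → 9a e0
2. je fields op=0x1f:6|imm=-2:10 → word 7ffeh → 7f fe

c6d79ae07ffe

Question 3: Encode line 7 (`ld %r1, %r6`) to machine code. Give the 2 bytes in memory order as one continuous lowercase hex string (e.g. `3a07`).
line 7 (ld): pack op=0x2a:6|rd=1:3|rs=6:3|pad=0:4 = 0xa8e0; big→ a8 e0

a8e0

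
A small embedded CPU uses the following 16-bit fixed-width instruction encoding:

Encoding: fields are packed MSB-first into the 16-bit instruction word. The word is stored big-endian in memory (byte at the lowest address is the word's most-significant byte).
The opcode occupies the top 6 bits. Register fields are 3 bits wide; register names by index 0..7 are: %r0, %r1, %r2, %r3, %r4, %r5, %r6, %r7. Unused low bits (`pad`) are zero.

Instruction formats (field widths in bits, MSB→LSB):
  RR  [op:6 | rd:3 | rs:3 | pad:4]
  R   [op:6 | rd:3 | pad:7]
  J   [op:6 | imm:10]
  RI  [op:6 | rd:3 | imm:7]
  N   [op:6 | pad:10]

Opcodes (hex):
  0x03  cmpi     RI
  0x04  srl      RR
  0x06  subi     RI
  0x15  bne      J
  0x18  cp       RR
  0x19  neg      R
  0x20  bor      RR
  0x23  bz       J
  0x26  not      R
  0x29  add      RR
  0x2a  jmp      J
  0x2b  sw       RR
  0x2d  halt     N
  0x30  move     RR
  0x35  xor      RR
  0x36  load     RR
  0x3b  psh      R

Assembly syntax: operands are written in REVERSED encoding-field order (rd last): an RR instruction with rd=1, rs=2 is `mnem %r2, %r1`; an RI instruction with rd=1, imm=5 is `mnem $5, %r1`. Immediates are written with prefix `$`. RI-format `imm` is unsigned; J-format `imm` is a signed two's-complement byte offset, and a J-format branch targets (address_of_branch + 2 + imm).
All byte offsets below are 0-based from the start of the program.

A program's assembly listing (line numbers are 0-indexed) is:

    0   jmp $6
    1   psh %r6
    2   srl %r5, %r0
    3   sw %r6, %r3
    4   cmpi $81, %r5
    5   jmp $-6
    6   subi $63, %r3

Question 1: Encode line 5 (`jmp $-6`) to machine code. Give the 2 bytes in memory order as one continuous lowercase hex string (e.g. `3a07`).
line 5 (jmp): pack op=0x2a:6|imm=-6:10 = 0xabfa; big→ ab fa

abfa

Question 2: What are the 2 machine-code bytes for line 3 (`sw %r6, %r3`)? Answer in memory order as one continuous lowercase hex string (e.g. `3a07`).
ade0

L3: sw op=0x2b:6|rd=3:3|rs=6:3|pad=0:4 ⇒ 0xade0 ⇒ big ad e0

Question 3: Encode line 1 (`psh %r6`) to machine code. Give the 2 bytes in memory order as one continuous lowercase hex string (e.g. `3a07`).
line 1 (psh): pack op=0x3b:6|rd=6:3|pad=0:7 = 0xef00; big→ ef 00

ef00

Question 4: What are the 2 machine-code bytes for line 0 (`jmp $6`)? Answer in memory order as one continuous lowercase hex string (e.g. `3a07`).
line 0 (jmp): pack op=0x2a:6|imm=6:10 = 0xa806; big→ a8 06

a806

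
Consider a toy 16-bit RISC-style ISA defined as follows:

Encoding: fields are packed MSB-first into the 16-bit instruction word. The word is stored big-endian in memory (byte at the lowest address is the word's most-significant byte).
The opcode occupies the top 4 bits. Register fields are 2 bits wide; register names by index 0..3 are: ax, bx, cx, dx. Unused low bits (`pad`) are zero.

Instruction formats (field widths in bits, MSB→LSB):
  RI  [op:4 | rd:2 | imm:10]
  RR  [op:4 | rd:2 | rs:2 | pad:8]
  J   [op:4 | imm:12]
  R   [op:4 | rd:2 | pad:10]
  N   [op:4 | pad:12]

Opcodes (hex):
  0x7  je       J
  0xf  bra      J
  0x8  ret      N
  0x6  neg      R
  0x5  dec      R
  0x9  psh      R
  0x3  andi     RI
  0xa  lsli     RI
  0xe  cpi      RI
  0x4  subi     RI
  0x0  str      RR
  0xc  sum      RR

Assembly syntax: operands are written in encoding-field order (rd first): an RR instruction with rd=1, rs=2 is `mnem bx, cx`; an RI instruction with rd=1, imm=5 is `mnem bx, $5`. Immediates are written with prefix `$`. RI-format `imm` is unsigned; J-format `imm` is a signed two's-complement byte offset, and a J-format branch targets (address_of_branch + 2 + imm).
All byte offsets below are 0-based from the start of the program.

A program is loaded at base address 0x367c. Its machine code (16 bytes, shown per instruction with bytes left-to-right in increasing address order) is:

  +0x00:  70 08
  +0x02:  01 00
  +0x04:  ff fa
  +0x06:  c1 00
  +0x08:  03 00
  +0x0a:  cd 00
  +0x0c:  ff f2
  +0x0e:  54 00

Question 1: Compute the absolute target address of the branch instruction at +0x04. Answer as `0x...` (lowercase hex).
0x367c

@+04  big-endian(ff fa) = 0xfffa
  opcode bits[15:12]=0xf: bra/J
  [11:0] imm=4090 (s12→-6) = $-6
  target = base 0x367c + off 0x04 + 2 + imm -6 = 0x367c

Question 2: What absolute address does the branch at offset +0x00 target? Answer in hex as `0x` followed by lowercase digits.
0x3686

@+00  big-endian(70 08) = 0x7008
  opcode bits[15:12]=0x7: je/J
  [11:0] imm=8 = $8
  target = base 0x367c + off 0x00 + 2 + imm 8 = 0x3686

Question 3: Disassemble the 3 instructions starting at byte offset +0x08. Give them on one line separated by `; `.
str ax, dx; sum dx, bx; bra $-14

@+08  big-endian(03 00) = 0x0300
  op=0x0300>>12=0x0 ⇒ str (RR)
  rd@[11:10]=0x0 ⇒ ax
  rs@[9:8]=0x3 ⇒ dx
@+0a  big-endian(cd 00) = 0xcd00
  op=0xcd00>>12=0xc ⇒ sum (RR)
  rd@[11:10]=0x3 ⇒ dx
  rs@[9:8]=0x1 ⇒ bx
@+0c  big-endian(ff f2) = 0xfff2
  op=0xfff2>>12=0xf ⇒ bra (J)
  imm@[11:0]=0xff2 (s12→-14) ⇒ $-14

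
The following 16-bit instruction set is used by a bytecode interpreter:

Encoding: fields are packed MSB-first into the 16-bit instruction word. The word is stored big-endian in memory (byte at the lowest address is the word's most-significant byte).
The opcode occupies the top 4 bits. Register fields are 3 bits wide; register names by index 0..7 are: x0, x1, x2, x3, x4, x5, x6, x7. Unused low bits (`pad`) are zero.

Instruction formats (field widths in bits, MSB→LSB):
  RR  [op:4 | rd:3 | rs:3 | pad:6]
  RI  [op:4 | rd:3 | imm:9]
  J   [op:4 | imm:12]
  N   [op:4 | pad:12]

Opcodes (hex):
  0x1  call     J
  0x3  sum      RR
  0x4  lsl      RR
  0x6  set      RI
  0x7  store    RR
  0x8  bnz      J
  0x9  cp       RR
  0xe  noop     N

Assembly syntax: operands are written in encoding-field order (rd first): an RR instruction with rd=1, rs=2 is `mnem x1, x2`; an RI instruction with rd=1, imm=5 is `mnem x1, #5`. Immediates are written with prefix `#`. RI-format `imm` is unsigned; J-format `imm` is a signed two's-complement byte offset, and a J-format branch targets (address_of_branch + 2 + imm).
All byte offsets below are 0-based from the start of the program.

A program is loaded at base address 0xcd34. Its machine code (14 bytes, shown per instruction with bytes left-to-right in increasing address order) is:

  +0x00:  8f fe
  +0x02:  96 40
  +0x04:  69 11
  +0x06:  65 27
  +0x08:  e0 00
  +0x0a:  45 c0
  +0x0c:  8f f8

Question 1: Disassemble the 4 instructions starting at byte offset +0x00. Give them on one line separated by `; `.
off 0x00: read 8f fe as big → 0x8ffe
  opcode bits[15:12]=0x8: bnz/J
  [11:0] imm=4094 (s12→-2) = #-2
off 0x02: read 96 40 as big → 0x9640
  opcode bits[15:12]=0x9: cp/RR
  [11:9] rd=3 = x3
  [8:6] rs=1 = x1
off 0x04: read 69 11 as big → 0x6911
  opcode bits[15:12]=0x6: set/RI
  [11:9] rd=4 = x4
  [8:0] imm=273 = #273
off 0x06: read 65 27 as big → 0x6527
  opcode bits[15:12]=0x6: set/RI
  [11:9] rd=2 = x2
  [8:0] imm=295 = #295

bnz #-2; cp x3, x1; set x4, #273; set x2, #295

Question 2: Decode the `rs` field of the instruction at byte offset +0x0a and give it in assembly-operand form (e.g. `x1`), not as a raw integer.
@+0a  big-endian(45 c0) = 0x45c0
  op=0x45c0>>12=0x4 ⇒ lsl (RR)
  rd@[11:9]=0x2 ⇒ x2
  rs@[8:6]=0x7 ⇒ x7

x7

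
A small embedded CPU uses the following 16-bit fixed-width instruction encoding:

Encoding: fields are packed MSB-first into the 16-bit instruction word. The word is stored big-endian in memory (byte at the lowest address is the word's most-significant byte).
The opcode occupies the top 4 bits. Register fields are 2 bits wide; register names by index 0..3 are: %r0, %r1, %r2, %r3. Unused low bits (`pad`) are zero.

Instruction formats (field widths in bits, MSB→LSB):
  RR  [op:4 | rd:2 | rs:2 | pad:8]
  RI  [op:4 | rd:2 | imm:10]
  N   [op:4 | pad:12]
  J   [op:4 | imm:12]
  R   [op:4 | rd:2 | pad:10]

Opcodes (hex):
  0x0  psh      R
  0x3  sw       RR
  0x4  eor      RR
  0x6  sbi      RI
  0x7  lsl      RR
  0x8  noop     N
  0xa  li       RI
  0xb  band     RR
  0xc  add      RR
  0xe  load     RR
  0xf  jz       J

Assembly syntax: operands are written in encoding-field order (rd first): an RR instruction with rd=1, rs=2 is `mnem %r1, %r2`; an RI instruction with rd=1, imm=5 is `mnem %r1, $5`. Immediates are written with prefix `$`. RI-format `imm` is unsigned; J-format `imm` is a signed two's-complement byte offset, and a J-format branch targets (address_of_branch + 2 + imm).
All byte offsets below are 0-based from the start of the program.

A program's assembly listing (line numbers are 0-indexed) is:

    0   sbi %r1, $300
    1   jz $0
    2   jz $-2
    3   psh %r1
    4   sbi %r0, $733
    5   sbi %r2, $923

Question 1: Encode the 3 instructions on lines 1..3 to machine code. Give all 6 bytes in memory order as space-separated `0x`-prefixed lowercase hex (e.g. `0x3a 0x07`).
L1: jz op=0xf:4|imm=0:12 ⇒ 0xf000 ⇒ big f0 00
L2: jz op=0xf:4|imm=-2:12 ⇒ 0xfffe ⇒ big ff fe
L3: psh op=0x0:4|rd=1:2|pad=0:10 ⇒ 0x0400 ⇒ big 04 00

0xf0 0x00 0xff 0xfe 0x04 0x00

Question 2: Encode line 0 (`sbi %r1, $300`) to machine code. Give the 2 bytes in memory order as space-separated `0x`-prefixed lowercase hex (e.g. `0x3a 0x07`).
0x65 0x2c

L0: sbi op=0x6:4|rd=1:2|imm=300:10 ⇒ 0x652c ⇒ big 65 2c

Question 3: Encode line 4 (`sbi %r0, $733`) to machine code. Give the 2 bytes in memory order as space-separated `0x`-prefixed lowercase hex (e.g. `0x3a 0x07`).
0x62 0xdd

line 4 (sbi): pack op=0x6:4|rd=0:2|imm=733:10 = 0x62dd; big→ 62 dd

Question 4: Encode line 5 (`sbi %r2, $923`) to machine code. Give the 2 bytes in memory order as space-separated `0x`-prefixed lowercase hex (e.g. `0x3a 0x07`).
0x6b 0x9b

5. sbi fields op=0x6:4|rd=2:2|imm=923:10 → word 6b9bh → 6b 9b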